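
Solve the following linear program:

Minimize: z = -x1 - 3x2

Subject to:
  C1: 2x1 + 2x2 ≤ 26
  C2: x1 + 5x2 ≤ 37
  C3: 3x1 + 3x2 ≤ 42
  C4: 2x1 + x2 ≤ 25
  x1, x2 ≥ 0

Evaluate the objective at each vertex of the feasible region:
  z(0, 0) = 0
  z(12.5, 0) = -12.5
  z(12, 1) = -15
  z(7, 6) = -25  ←
  z(0, 7.4) = -22.2
The minimum is at x1 = 7, x2 = 6.

x1 = 7, x2 = 6, z = -25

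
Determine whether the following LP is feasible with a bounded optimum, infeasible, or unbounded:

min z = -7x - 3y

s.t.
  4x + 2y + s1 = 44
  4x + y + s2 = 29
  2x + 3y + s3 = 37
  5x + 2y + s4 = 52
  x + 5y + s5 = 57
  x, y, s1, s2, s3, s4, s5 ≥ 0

Feasible with a bounded optimal solution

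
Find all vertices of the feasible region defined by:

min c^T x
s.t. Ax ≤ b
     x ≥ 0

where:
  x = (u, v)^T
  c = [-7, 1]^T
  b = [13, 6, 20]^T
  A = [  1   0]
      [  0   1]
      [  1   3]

(0, 0), (13, 0), (13, 2.333), (2, 6), (0, 6)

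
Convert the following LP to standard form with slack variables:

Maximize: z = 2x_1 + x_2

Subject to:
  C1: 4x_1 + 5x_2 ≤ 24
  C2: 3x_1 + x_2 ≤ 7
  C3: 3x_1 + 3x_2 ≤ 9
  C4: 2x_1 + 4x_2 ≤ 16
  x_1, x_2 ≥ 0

max z = 2x_1 + x_2

s.t.
  4x_1 + 5x_2 + s1 = 24
  3x_1 + x_2 + s2 = 7
  3x_1 + 3x_2 + s3 = 9
  2x_1 + 4x_2 + s4 = 16
  x_1, x_2, s1, s2, s3, s4 ≥ 0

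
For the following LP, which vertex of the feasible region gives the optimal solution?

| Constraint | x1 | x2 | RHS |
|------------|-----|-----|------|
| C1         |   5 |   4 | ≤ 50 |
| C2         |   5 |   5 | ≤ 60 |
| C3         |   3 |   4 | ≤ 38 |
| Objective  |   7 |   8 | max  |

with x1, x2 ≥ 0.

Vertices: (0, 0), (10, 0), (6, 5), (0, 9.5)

Evaluate the objective at each vertex of the feasible region:
  z(0, 0) = 0
  z(10, 0) = 70
  z(6, 5) = 82  ←
  z(0, 9.5) = 76
The maximum is at x1 = 6, x2 = 5.

(6, 5)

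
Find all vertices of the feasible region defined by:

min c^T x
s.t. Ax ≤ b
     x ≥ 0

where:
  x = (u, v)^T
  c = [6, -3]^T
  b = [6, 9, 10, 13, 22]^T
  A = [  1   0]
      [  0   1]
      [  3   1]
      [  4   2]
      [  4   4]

(0, 0), (3.25, 0), (1, 4.5), (0, 5.5)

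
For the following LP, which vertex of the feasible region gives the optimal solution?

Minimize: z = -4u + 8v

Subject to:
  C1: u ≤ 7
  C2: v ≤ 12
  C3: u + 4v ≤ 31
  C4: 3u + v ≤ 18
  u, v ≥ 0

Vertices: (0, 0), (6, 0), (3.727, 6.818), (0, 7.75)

Evaluate the objective at each vertex of the feasible region:
  z(0, 0) = 0
  z(6, 0) = -24  ←
  z(3.727, 6.818) = 39.64
  z(0, 7.75) = 62
The minimum is at u = 6, v = 0.

(6, 0)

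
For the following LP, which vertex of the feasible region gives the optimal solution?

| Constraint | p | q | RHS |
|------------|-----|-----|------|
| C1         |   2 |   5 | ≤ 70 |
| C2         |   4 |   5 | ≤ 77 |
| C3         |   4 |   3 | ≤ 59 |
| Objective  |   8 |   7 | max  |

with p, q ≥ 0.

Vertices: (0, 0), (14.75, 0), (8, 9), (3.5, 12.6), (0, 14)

Evaluate the objective at each vertex of the feasible region:
  z(0, 0) = 0
  z(14.75, 0) = 118
  z(8, 9) = 127  ←
  z(3.5, 12.6) = 116.2
  z(0, 14) = 98
The maximum is at p = 8, q = 9.

(8, 9)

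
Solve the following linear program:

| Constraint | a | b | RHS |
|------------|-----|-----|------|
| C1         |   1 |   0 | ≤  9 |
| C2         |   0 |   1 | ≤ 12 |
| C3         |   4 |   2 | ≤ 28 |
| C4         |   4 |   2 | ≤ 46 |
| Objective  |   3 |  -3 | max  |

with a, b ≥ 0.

Evaluate the objective at each vertex of the feasible region:
  z(0, 0) = 0
  z(7, 0) = 21  ←
  z(1, 12) = -33
  z(0, 12) = -36
The maximum is at a = 7, b = 0.

a = 7, b = 0, z = 21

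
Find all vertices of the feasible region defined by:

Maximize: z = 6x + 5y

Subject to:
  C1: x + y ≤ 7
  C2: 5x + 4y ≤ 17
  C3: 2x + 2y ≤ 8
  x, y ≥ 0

(0, 0), (3.4, 0), (1, 3), (0, 4)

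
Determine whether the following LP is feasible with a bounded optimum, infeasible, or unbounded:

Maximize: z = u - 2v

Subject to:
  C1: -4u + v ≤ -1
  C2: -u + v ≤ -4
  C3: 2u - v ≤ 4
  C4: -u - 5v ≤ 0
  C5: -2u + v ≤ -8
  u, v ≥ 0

Infeasible (no feasible solution exists)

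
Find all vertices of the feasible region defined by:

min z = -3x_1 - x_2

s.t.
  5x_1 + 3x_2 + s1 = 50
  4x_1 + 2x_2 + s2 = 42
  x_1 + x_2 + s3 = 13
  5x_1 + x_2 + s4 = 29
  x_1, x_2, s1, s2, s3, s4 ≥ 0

(0, 0), (5.8, 0), (4, 9), (0, 13)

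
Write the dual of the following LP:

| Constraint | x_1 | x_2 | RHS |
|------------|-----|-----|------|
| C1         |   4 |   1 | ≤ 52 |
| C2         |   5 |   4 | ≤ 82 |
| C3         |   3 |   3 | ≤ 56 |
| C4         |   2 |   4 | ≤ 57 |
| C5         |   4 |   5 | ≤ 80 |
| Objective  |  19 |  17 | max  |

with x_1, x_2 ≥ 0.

Primal max cᵀx s.t. Ax ≤ b, x ≥ 0  →  Dual min bᵀy s.t. Aᵀy ≥ c, y ≥ 0.

Minimize: z = 52y1 + 82y2 + 56y3 + 57y4 + 80y5

Subject to:
  4y1 + 5y2 + 3y3 + 2y4 + 4y5 ≥ 19
  y1 + 4y2 + 3y3 + 4y4 + 5y5 ≥ 17
  y1, y2, y3, y4, y5 ≥ 0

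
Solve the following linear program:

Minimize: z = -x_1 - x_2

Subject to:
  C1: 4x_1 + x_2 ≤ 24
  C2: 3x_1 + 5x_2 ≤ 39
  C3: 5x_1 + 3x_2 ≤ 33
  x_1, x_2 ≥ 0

Evaluate the objective at each vertex of the feasible region:
  z(0, 0) = 0
  z(6, 0) = -6
  z(5.571, 1.714) = -7.286
  z(3, 6) = -9  ←
  z(0, 7.8) = -7.8
The minimum is at x_1 = 3, x_2 = 6.

x_1 = 3, x_2 = 6, z = -9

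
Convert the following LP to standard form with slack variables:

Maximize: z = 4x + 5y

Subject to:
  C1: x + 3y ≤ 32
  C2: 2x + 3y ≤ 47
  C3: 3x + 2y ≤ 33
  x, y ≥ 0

max z = 4x + 5y

s.t.
  x + 3y + s1 = 32
  2x + 3y + s2 = 47
  3x + 2y + s3 = 33
  x, y, s1, s2, s3 ≥ 0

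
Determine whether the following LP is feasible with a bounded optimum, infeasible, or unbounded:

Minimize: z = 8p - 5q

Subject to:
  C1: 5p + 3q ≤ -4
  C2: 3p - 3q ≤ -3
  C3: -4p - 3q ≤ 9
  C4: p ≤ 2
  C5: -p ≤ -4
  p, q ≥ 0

Infeasible (no feasible solution exists)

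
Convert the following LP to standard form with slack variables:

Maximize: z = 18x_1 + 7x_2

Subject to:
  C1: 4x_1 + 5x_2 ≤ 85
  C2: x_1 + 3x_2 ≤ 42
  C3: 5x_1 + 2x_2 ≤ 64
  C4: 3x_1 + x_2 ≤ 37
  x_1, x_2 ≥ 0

max z = 18x_1 + 7x_2

s.t.
  4x_1 + 5x_2 + s1 = 85
  x_1 + 3x_2 + s2 = 42
  5x_1 + 2x_2 + s3 = 64
  3x_1 + x_2 + s4 = 37
  x_1, x_2, s1, s2, s3, s4 ≥ 0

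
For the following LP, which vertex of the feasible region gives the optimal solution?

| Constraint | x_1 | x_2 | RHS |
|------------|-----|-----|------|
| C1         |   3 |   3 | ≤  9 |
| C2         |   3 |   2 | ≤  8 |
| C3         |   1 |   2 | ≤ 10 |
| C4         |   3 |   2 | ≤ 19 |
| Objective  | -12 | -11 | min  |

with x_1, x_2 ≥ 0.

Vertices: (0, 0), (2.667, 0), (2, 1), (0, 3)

Evaluate the objective at each vertex of the feasible region:
  z(0, 0) = 0
  z(2.667, 0) = -32
  z(2, 1) = -35  ←
  z(0, 3) = -33
The minimum is at x_1 = 2, x_2 = 1.

(2, 1)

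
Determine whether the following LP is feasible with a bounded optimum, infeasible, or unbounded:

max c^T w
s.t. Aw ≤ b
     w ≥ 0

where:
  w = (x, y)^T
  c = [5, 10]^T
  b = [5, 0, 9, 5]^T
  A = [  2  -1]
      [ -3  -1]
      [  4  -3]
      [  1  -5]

Unbounded (objective can increase without bound)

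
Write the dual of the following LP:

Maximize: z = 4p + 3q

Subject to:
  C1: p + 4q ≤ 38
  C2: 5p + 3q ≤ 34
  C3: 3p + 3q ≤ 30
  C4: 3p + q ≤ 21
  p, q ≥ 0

Primal max cᵀx s.t. Ax ≤ b, x ≥ 0  →  Dual min bᵀy s.t. Aᵀy ≥ c, y ≥ 0.

Minimize: z = 38y1 + 34y2 + 30y3 + 21y4

Subject to:
  y1 + 5y2 + 3y3 + 3y4 ≥ 4
  4y1 + 3y2 + 3y3 + y4 ≥ 3
  y1, y2, y3, y4 ≥ 0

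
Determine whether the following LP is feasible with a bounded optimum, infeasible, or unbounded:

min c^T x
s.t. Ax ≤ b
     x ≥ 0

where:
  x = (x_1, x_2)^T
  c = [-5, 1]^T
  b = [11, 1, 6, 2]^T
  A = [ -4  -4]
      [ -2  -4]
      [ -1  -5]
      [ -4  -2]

Unbounded (objective can decrease without bound)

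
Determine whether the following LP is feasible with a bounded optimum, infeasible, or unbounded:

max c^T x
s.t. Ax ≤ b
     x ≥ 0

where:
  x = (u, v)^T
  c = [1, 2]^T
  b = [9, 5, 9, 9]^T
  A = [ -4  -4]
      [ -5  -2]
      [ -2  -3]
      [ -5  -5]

Unbounded (objective can increase without bound)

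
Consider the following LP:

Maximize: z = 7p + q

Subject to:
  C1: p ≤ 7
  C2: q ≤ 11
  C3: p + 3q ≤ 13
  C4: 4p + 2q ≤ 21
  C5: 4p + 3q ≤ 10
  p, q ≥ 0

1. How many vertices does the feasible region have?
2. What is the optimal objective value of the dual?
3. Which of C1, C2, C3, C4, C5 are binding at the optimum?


1. 3
2. 17.5
3. C5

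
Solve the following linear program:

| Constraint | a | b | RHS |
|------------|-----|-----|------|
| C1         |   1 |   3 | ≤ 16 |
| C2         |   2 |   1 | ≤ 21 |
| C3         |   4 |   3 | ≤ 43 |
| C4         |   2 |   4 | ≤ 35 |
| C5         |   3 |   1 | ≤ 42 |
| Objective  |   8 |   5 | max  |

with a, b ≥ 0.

Evaluate the objective at each vertex of the feasible region:
  z(0, 0) = 0
  z(10.5, 0) = 84
  z(10, 1) = 85  ←
  z(9, 2.333) = 83.67
  z(0, 5.333) = 26.67
The maximum is at a = 10, b = 1.

a = 10, b = 1, z = 85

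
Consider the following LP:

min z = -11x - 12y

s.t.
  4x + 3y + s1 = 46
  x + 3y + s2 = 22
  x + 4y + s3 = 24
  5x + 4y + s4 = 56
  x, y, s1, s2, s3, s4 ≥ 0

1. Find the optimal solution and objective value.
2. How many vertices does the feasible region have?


1. x = 8, y = 4, z = -136
2. 4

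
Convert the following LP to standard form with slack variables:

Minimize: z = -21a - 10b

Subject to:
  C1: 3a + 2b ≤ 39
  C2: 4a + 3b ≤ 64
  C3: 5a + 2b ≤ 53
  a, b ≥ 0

min z = -21a - 10b

s.t.
  3a + 2b + s1 = 39
  4a + 3b + s2 = 64
  5a + 2b + s3 = 53
  a, b, s1, s2, s3 ≥ 0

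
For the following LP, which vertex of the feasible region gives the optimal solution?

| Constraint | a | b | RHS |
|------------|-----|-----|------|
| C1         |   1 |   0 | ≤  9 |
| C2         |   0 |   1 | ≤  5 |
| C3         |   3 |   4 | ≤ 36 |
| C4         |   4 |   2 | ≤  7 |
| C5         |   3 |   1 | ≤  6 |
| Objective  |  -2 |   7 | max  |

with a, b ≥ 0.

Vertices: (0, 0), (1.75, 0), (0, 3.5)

Evaluate the objective at each vertex of the feasible region:
  z(0, 0) = 0
  z(1.75, 0) = -3.5
  z(0, 3.5) = 24.5  ←
The maximum is at a = 0, b = 3.5.

(0, 3.5)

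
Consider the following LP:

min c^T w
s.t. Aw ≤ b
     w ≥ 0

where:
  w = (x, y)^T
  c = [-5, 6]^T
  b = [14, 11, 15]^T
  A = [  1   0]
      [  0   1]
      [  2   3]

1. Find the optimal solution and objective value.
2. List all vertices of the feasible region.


1. x = 7.5, y = 0, z = -37.5
2. (0, 0), (7.5, 0), (0, 5)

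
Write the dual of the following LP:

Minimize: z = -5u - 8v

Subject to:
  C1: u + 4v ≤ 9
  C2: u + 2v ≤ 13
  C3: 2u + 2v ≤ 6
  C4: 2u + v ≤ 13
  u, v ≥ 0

Primal min cᵀx s.t. Ax ≤ b, x ≥ 0  →  Dual max −bᵀy s.t. Aᵀy ≥ −c, y ≥ 0.

Maximize: z = -9y1 - 13y2 - 6y3 - 13y4

Subject to:
  y1 + y2 + 2y3 + 2y4 ≥ 5
  4y1 + 2y2 + 2y3 + y4 ≥ 8
  y1, y2, y3, y4 ≥ 0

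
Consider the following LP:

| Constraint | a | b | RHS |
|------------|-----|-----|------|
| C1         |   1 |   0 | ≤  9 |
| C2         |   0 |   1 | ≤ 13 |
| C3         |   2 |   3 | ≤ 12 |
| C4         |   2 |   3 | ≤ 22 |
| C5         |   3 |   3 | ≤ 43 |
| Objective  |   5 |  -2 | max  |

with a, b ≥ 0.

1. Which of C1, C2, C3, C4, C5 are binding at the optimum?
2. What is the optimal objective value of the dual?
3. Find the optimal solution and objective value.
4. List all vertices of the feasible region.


1. C3
2. 30
3. a = 6, b = 0, z = 30
4. (0, 0), (6, 0), (0, 4)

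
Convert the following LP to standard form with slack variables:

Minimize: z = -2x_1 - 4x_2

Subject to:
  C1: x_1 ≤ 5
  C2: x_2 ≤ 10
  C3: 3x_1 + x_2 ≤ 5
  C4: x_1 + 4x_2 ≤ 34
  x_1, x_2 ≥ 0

min z = -2x_1 - 4x_2

s.t.
  x_1 + s1 = 5
  x_2 + s2 = 10
  3x_1 + x_2 + s3 = 5
  x_1 + 4x_2 + s4 = 34
  x_1, x_2, s1, s2, s3, s4 ≥ 0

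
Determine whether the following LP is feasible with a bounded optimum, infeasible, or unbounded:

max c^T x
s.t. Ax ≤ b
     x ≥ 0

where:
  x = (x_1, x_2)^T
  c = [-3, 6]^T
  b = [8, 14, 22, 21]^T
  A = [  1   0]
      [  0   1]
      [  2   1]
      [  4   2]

Feasible with a bounded optimal solution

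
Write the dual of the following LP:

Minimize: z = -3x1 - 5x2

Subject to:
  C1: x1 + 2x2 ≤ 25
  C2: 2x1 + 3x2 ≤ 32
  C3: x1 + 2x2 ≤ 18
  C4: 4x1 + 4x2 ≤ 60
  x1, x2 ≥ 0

Primal min cᵀx s.t. Ax ≤ b, x ≥ 0  →  Dual max −bᵀy s.t. Aᵀy ≥ −c, y ≥ 0.

Maximize: z = -25y1 - 32y2 - 18y3 - 60y4

Subject to:
  y1 + 2y2 + y3 + 4y4 ≥ 3
  2y1 + 3y2 + 2y3 + 4y4 ≥ 5
  y1, y2, y3, y4 ≥ 0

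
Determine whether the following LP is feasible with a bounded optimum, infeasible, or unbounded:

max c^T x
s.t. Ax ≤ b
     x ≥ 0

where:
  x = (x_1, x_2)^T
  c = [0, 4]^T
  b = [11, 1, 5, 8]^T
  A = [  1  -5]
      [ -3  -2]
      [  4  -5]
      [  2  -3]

Unbounded (objective can increase without bound)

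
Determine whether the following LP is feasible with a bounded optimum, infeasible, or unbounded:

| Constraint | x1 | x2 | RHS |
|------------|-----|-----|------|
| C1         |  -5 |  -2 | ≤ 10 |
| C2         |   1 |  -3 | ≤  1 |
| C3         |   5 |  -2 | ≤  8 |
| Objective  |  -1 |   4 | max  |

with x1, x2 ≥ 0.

Unbounded (objective can increase without bound)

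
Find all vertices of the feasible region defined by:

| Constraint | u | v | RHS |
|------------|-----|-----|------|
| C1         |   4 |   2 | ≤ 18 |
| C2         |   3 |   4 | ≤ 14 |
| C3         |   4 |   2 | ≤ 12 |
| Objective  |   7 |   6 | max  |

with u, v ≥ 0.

(0, 0), (3, 0), (2, 2), (0, 3.5)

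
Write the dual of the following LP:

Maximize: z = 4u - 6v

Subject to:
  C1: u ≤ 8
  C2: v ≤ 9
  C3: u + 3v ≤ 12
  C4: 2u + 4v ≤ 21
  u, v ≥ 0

Primal max cᵀx s.t. Ax ≤ b, x ≥ 0  →  Dual min bᵀy s.t. Aᵀy ≥ c, y ≥ 0.

Minimize: z = 8y1 + 9y2 + 12y3 + 21y4

Subject to:
  y1 + y3 + 2y4 ≥ 4
  y2 + 3y3 + 4y4 ≥ -6
  y1, y2, y3, y4 ≥ 0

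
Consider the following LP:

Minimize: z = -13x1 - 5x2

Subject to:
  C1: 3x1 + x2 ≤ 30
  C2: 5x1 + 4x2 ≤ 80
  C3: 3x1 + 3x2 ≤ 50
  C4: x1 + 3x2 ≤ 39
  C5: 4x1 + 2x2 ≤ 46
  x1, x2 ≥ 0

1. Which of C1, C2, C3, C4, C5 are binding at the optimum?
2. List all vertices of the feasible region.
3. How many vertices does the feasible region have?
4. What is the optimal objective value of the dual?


1. C1, C5
2. (0, 0), (10, 0), (7, 9), (6.333, 10.33), (5.5, 11.17), (0, 13)
3. 6
4. -136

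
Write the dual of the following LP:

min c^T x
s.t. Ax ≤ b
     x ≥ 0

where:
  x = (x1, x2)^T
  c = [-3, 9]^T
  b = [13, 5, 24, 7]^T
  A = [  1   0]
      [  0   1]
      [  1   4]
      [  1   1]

Primal min cᵀx s.t. Ax ≤ b, x ≥ 0  →  Dual max −bᵀy s.t. Aᵀy ≥ −c, y ≥ 0.

Maximize: z = -13y1 - 5y2 - 24y3 - 7y4

Subject to:
  y1 + y3 + y4 ≥ 3
  y2 + 4y3 + y4 ≥ -9
  y1, y2, y3, y4 ≥ 0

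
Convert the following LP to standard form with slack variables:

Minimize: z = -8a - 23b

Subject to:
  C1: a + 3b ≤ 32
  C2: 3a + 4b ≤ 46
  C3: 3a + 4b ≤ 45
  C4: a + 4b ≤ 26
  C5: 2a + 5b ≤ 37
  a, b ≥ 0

min z = -8a - 23b

s.t.
  a + 3b + s1 = 32
  3a + 4b + s2 = 46
  3a + 4b + s3 = 45
  a + 4b + s4 = 26
  2a + 5b + s5 = 37
  a, b, s1, s2, s3, s4, s5 ≥ 0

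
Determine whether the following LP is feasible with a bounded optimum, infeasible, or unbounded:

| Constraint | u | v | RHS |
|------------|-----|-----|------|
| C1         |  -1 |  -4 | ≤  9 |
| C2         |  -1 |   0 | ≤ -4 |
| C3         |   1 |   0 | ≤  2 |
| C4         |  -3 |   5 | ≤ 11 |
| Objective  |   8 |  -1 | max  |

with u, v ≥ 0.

Infeasible (no feasible solution exists)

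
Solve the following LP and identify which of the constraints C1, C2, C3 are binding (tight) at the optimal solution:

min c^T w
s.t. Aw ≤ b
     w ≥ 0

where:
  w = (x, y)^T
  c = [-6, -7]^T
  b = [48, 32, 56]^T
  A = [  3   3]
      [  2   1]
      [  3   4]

At x = 8, y = 8, compute slack b - a·x for each constraint:
  C1: 48 − 48 = 0  (binding)
  C2: 32 − 24 = 8  (slack)
  C3: 56 − 56 = 0  (binding)

Optimal: x = 8, y = 8
Binding: C1, C3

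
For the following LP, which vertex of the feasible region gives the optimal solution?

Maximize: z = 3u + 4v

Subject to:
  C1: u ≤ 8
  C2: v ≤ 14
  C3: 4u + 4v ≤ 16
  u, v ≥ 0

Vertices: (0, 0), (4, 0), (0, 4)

Evaluate the objective at each vertex of the feasible region:
  z(0, 0) = 0
  z(4, 0) = 12
  z(0, 4) = 16  ←
The maximum is at u = 0, v = 4.

(0, 4)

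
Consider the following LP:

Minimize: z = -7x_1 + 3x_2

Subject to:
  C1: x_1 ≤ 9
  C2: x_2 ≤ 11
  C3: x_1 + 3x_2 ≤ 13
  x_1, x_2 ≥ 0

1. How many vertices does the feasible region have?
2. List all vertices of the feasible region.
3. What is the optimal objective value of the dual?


1. 4
2. (0, 0), (9, 0), (9, 1.333), (0, 4.333)
3. -63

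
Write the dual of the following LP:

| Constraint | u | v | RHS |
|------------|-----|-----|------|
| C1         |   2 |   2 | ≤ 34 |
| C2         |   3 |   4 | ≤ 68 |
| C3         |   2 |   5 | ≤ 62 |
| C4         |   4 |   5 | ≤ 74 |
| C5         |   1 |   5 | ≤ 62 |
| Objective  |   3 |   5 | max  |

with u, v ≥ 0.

Primal max cᵀx s.t. Ax ≤ b, x ≥ 0  →  Dual min bᵀy s.t. Aᵀy ≥ c, y ≥ 0.

Minimize: z = 34y1 + 68y2 + 62y3 + 74y4 + 62y5

Subject to:
  2y1 + 3y2 + 2y3 + 4y4 + y5 ≥ 3
  2y1 + 4y2 + 5y3 + 5y4 + 5y5 ≥ 5
  y1, y2, y3, y4, y5 ≥ 0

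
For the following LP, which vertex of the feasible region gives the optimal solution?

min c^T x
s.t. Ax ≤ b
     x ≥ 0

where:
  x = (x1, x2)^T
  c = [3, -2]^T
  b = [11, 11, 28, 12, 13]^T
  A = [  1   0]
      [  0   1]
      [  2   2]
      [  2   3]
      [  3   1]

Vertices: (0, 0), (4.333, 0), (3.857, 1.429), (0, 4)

Evaluate the objective at each vertex of the feasible region:
  z(0, 0) = 0
  z(4.333, 0) = 13
  z(3.857, 1.429) = 8.714
  z(0, 4) = -8  ←
The minimum is at x1 = 0, x2 = 4.

(0, 4)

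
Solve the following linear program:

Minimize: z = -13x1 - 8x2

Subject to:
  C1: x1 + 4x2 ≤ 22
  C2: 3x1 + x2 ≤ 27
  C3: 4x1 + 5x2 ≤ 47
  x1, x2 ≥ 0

Evaluate the objective at each vertex of the feasible region:
  z(0, 0) = 0
  z(9, 0) = -117
  z(8, 3) = -128  ←
  z(7.091, 3.727) = -122
  z(0, 5.5) = -44
The minimum is at x1 = 8, x2 = 3.

x1 = 8, x2 = 3, z = -128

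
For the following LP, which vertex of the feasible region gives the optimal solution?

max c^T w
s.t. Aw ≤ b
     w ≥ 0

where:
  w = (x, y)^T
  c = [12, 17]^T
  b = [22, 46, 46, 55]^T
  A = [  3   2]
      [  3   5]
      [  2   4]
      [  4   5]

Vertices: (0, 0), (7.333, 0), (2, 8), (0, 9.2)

Evaluate the objective at each vertex of the feasible region:
  z(0, 0) = 0
  z(7.333, 0) = 88
  z(2, 8) = 160  ←
  z(0, 9.2) = 156.4
The maximum is at x = 2, y = 8.

(2, 8)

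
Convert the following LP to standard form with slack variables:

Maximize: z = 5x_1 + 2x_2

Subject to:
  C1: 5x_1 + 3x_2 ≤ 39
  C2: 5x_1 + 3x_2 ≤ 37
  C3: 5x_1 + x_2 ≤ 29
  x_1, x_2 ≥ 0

max z = 5x_1 + 2x_2

s.t.
  5x_1 + 3x_2 + s1 = 39
  5x_1 + 3x_2 + s2 = 37
  5x_1 + x_2 + s3 = 29
  x_1, x_2, s1, s2, s3 ≥ 0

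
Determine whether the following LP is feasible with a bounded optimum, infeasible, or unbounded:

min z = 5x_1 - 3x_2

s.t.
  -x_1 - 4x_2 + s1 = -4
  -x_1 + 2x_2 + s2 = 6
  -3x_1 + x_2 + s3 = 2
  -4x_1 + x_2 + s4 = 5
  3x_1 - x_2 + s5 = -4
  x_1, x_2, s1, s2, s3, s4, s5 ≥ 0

Infeasible (no feasible solution exists)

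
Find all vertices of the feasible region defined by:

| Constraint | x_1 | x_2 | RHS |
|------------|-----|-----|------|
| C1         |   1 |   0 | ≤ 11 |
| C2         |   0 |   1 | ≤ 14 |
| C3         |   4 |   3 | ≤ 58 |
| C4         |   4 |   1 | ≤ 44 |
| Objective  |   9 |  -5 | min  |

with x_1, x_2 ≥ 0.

(0, 0), (11, 0), (9.25, 7), (4, 14), (0, 14)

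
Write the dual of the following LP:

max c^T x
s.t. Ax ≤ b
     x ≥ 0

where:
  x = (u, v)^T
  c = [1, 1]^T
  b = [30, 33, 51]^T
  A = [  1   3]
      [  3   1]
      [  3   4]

Primal max cᵀx s.t. Ax ≤ b, x ≥ 0  →  Dual min bᵀy s.t. Aᵀy ≥ c, y ≥ 0.

Minimize: z = 30y1 + 33y2 + 51y3

Subject to:
  y1 + 3y2 + 3y3 ≥ 1
  3y1 + y2 + 4y3 ≥ 1
  y1, y2, y3 ≥ 0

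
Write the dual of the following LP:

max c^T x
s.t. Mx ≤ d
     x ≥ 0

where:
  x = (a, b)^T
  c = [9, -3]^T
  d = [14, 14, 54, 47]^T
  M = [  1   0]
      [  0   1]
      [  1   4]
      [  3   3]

Primal max cᵀx s.t. Ax ≤ b, x ≥ 0  →  Dual min bᵀy s.t. Aᵀy ≥ c, y ≥ 0.

Minimize: z = 14y1 + 14y2 + 54y3 + 47y4

Subject to:
  y1 + y3 + 3y4 ≥ 9
  y2 + 4y3 + 3y4 ≥ -3
  y1, y2, y3, y4 ≥ 0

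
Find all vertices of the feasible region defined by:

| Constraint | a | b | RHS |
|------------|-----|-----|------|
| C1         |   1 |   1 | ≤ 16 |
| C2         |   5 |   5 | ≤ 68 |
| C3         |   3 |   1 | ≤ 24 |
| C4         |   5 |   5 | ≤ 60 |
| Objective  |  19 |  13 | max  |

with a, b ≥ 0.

(0, 0), (8, 0), (6, 6), (0, 12)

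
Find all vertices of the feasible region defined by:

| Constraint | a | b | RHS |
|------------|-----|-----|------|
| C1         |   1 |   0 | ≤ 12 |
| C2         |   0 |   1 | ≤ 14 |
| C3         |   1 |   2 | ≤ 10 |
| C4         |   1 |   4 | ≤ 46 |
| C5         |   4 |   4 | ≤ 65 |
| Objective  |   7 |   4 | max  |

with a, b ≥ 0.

(0, 0), (10, 0), (0, 5)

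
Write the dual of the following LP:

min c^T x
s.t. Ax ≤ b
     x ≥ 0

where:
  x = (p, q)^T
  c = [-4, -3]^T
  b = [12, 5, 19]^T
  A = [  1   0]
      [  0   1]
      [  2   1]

Primal min cᵀx s.t. Ax ≤ b, x ≥ 0  →  Dual max −bᵀy s.t. Aᵀy ≥ −c, y ≥ 0.

Maximize: z = -12y1 - 5y2 - 19y3

Subject to:
  y1 + 2y3 ≥ 4
  y2 + y3 ≥ 3
  y1, y2, y3 ≥ 0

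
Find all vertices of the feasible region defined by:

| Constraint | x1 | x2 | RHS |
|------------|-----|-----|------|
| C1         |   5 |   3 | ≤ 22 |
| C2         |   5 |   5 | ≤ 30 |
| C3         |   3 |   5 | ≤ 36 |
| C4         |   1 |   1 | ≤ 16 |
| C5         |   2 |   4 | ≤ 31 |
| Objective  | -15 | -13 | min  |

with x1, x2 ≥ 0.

(0, 0), (4.4, 0), (2, 4), (0, 6)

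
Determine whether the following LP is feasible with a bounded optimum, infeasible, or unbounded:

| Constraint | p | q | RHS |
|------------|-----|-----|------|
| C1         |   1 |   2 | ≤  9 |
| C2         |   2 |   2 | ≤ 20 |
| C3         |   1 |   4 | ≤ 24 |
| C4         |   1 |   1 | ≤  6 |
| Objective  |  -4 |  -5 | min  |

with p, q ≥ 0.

Feasible with a bounded optimal solution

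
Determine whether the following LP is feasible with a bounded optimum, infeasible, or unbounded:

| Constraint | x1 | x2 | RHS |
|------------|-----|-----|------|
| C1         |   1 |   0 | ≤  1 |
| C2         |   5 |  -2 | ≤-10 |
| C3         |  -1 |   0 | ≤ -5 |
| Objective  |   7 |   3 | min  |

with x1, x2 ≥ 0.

Infeasible (no feasible solution exists)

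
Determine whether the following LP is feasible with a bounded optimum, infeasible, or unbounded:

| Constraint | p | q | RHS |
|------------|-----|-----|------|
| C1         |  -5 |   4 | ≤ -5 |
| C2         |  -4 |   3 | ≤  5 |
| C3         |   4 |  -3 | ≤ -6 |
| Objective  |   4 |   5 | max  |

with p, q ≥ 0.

Infeasible (no feasible solution exists)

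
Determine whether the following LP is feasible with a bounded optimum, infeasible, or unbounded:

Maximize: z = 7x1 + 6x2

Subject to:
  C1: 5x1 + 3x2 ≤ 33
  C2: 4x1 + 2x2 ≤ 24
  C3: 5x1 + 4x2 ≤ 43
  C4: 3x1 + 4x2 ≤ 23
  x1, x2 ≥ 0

Feasible with a bounded optimal solution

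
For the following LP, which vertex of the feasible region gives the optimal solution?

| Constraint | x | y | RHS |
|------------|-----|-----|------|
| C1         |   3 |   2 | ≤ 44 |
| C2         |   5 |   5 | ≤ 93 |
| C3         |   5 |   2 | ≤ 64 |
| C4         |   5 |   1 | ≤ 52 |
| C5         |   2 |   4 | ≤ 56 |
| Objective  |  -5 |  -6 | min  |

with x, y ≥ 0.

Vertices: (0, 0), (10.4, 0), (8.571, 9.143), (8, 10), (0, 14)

Evaluate the objective at each vertex of the feasible region:
  z(0, 0) = 0
  z(10.4, 0) = -52
  z(8.571, 9.143) = -97.71
  z(8, 10) = -100  ←
  z(0, 14) = -84
The minimum is at x = 8, y = 10.

(8, 10)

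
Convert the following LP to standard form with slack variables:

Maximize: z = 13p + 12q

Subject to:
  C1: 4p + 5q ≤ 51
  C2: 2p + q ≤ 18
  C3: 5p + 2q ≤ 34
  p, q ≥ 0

max z = 13p + 12q

s.t.
  4p + 5q + s1 = 51
  2p + q + s2 = 18
  5p + 2q + s3 = 34
  p, q, s1, s2, s3 ≥ 0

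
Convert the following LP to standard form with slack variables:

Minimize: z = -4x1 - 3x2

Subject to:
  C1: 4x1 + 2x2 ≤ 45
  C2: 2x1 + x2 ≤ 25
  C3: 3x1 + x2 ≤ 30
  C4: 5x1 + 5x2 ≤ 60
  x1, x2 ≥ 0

min z = -4x1 - 3x2

s.t.
  4x1 + 2x2 + s1 = 45
  2x1 + x2 + s2 = 25
  3x1 + x2 + s3 = 30
  5x1 + 5x2 + s4 = 60
  x1, x2, s1, s2, s3, s4 ≥ 0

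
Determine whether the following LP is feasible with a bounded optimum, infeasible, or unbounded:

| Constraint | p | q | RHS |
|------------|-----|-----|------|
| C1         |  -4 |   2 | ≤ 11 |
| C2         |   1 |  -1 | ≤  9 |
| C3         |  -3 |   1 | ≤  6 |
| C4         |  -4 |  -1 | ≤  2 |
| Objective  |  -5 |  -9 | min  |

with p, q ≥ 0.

Unbounded (objective can decrease without bound)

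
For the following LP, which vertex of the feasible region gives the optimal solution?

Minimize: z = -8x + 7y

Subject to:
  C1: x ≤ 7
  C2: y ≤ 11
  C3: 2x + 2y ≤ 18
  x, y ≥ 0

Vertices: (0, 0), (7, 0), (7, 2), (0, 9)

Evaluate the objective at each vertex of the feasible region:
  z(0, 0) = 0
  z(7, 0) = -56  ←
  z(7, 2) = -42
  z(0, 9) = 63
The minimum is at x = 7, y = 0.

(7, 0)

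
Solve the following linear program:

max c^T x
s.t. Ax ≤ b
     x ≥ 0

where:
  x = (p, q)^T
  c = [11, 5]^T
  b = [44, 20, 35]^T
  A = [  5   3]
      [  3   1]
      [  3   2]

Evaluate the objective at each vertex of the feasible region:
  z(0, 0) = 0
  z(6.667, 0) = 73.33
  z(4, 8) = 84  ←
  z(0, 14.67) = 73.33
The maximum is at p = 4, q = 8.

p = 4, q = 8, z = 84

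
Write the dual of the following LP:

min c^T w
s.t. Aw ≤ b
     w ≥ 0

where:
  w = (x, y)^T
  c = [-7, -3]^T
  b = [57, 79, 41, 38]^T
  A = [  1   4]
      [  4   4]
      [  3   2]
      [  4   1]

Primal min cᵀx s.t. Ax ≤ b, x ≥ 0  →  Dual max −bᵀy s.t. Aᵀy ≥ −c, y ≥ 0.

Maximize: z = -57y1 - 79y2 - 41y3 - 38y4

Subject to:
  y1 + 4y2 + 3y3 + 4y4 ≥ 7
  4y1 + 4y2 + 2y3 + y4 ≥ 3
  y1, y2, y3, y4 ≥ 0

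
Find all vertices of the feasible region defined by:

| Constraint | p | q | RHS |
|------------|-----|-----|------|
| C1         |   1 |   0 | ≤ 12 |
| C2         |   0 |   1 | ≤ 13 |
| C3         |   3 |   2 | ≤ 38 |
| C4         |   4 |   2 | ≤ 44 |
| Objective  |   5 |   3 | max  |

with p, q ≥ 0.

(0, 0), (11, 0), (6, 10), (4, 13), (0, 13)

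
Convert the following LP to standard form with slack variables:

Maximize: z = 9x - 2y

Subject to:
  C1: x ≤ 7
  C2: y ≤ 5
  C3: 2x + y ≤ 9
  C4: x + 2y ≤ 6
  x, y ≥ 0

max z = 9x - 2y

s.t.
  x + s1 = 7
  y + s2 = 5
  2x + y + s3 = 9
  x + 2y + s4 = 6
  x, y, s1, s2, s3, s4 ≥ 0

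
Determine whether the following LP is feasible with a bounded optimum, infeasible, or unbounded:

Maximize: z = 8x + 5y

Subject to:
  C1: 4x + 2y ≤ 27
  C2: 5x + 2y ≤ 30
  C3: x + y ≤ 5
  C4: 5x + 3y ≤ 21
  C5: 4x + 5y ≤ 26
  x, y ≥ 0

Feasible with a bounded optimal solution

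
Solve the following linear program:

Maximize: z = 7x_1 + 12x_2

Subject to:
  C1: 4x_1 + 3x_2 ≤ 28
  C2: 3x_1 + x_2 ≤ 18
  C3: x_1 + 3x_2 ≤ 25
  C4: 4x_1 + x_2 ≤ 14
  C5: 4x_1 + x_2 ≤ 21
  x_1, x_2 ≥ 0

Evaluate the objective at each vertex of the feasible region:
  z(0, 0) = 0
  z(3.5, 0) = 24.5
  z(1.75, 7) = 96.25
  z(1, 8) = 103  ←
  z(0, 8.333) = 100
The maximum is at x_1 = 1, x_2 = 8.

x_1 = 1, x_2 = 8, z = 103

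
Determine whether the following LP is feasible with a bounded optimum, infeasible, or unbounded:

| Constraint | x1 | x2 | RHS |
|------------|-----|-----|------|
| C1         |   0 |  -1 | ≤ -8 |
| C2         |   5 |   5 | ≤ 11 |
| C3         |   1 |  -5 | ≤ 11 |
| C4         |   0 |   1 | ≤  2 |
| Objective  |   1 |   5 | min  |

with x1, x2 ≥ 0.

Infeasible (no feasible solution exists)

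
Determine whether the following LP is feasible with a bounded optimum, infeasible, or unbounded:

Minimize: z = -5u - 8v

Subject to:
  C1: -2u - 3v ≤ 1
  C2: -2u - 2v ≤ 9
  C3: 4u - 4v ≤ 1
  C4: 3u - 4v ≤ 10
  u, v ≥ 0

Unbounded (objective can decrease without bound)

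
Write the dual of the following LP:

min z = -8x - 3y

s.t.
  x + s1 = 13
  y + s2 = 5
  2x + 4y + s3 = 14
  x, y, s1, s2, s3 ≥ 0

Primal min cᵀx s.t. Ax ≤ b, x ≥ 0  →  Dual max −bᵀy s.t. Aᵀy ≥ −c, y ≥ 0.

Maximize: z = -13y1 - 5y2 - 14y3

Subject to:
  y1 + 2y3 ≥ 8
  y2 + 4y3 ≥ 3
  y1, y2, y3 ≥ 0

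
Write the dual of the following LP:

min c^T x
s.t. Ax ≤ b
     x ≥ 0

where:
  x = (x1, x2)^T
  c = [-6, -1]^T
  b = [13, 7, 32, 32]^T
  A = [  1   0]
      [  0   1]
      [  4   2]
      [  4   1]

Primal min cᵀx s.t. Ax ≤ b, x ≥ 0  →  Dual max −bᵀy s.t. Aᵀy ≥ −c, y ≥ 0.

Maximize: z = -13y1 - 7y2 - 32y3 - 32y4

Subject to:
  y1 + 4y3 + 4y4 ≥ 6
  y2 + 2y3 + y4 ≥ 1
  y1, y2, y3, y4 ≥ 0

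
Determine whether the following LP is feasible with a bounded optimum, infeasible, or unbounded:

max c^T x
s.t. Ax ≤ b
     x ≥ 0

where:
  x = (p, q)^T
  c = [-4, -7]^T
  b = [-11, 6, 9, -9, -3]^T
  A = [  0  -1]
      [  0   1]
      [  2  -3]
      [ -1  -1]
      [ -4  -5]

Infeasible (no feasible solution exists)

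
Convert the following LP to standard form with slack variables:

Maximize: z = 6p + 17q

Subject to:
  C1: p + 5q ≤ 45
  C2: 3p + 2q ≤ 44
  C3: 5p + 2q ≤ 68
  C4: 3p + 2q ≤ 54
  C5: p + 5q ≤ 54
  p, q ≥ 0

max z = 6p + 17q

s.t.
  p + 5q + s1 = 45
  3p + 2q + s2 = 44
  5p + 2q + s3 = 68
  3p + 2q + s4 = 54
  p + 5q + s5 = 54
  p, q, s1, s2, s3, s4, s5 ≥ 0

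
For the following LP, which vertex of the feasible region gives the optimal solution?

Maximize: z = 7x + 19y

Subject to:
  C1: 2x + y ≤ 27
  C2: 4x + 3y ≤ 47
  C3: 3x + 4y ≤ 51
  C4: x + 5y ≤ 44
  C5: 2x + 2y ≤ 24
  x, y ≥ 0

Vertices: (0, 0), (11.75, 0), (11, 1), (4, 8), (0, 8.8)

Evaluate the objective at each vertex of the feasible region:
  z(0, 0) = 0
  z(11.75, 0) = 82.25
  z(11, 1) = 96
  z(4, 8) = 180  ←
  z(0, 8.8) = 167.2
The maximum is at x = 4, y = 8.

(4, 8)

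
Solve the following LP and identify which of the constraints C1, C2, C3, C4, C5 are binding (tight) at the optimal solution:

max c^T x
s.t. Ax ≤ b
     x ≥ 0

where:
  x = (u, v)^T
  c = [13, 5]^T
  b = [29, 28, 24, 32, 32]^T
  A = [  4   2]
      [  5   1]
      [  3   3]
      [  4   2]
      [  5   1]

At u = 5, v = 3, compute slack b - a·x for each constraint:
  C1: 29 − 26 = 3  (slack)
  C2: 28 − 28 = 0  (binding)
  C3: 24 − 24 = 0  (binding)
  C4: 32 − 26 = 6  (slack)
  C5: 32 − 28 = 4  (slack)

Optimal: u = 5, v = 3
Binding: C2, C3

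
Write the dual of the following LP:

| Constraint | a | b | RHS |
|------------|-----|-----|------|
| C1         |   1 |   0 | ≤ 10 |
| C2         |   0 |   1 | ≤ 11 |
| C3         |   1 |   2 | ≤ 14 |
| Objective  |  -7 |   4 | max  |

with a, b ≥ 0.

Primal max cᵀx s.t. Ax ≤ b, x ≥ 0  →  Dual min bᵀy s.t. Aᵀy ≥ c, y ≥ 0.

Minimize: z = 10y1 + 11y2 + 14y3

Subject to:
  y1 + y3 ≥ -7
  y2 + 2y3 ≥ 4
  y1, y2, y3 ≥ 0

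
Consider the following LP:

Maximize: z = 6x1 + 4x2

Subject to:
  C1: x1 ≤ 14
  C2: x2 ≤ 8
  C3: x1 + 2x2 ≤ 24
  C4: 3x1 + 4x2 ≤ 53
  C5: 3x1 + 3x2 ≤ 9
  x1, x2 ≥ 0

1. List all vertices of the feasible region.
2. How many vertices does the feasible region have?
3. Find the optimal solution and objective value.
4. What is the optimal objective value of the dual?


1. (0, 0), (3, 0), (0, 3)
2. 3
3. x1 = 3, x2 = 0, z = 18
4. 18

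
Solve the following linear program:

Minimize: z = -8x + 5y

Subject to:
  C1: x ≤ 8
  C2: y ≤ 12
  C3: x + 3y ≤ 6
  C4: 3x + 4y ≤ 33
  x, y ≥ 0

Evaluate the objective at each vertex of the feasible region:
  z(0, 0) = 0
  z(6, 0) = -48  ←
  z(0, 2) = 10
The minimum is at x = 6, y = 0.

x = 6, y = 0, z = -48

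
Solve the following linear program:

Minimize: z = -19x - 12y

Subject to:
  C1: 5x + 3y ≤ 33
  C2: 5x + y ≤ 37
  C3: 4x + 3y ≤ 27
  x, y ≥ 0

Evaluate the objective at each vertex of the feasible region:
  z(0, 0) = 0
  z(6.6, 0) = -125.4
  z(6, 1) = -126  ←
  z(0, 9) = -108
The minimum is at x = 6, y = 1.

x = 6, y = 1, z = -126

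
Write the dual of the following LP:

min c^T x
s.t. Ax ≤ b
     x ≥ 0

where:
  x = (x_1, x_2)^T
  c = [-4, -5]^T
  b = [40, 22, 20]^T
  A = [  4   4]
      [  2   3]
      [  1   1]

Primal min cᵀx s.t. Ax ≤ b, x ≥ 0  →  Dual max −bᵀy s.t. Aᵀy ≥ −c, y ≥ 0.

Maximize: z = -40y1 - 22y2 - 20y3

Subject to:
  4y1 + 2y2 + y3 ≥ 4
  4y1 + 3y2 + y3 ≥ 5
  y1, y2, y3 ≥ 0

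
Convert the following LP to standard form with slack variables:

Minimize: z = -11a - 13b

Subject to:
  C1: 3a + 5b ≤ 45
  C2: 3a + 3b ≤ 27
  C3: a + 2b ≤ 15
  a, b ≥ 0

min z = -11a - 13b

s.t.
  3a + 5b + s1 = 45
  3a + 3b + s2 = 27
  a + 2b + s3 = 15
  a, b, s1, s2, s3 ≥ 0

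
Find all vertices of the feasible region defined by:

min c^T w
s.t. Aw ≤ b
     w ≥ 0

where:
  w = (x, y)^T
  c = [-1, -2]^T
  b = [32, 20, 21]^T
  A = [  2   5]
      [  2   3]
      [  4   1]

(0, 0), (5.25, 0), (4.3, 3.8), (1, 6), (0, 6.4)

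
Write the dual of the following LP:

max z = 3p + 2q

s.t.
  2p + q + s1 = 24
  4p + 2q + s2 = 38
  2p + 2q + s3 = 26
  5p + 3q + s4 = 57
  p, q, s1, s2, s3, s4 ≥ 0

Primal max cᵀx s.t. Ax ≤ b, x ≥ 0  →  Dual min bᵀy s.t. Aᵀy ≥ c, y ≥ 0.

Minimize: z = 24y1 + 38y2 + 26y3 + 57y4

Subject to:
  2y1 + 4y2 + 2y3 + 5y4 ≥ 3
  y1 + 2y2 + 2y3 + 3y4 ≥ 2
  y1, y2, y3, y4 ≥ 0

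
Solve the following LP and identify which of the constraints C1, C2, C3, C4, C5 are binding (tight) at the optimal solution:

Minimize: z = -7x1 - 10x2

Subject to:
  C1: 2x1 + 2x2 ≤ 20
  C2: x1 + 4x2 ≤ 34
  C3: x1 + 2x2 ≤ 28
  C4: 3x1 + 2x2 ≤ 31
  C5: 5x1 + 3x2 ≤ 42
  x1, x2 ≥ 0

At x1 = 2, x2 = 8, compute slack b - a·x for each constraint:
  C1: 20 − 20 = 0  (binding)
  C2: 34 − 34 = 0  (binding)
  C3: 28 − 18 = 10  (slack)
  C4: 31 − 22 = 9  (slack)
  C5: 42 − 34 = 8  (slack)

Optimal: x1 = 2, x2 = 8
Binding: C1, C2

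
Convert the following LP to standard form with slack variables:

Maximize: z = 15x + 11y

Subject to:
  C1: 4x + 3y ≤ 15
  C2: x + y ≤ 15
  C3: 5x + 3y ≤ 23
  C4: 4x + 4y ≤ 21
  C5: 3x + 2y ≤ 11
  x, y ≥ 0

max z = 15x + 11y

s.t.
  4x + 3y + s1 = 15
  x + y + s2 = 15
  5x + 3y + s3 = 23
  4x + 4y + s4 = 21
  3x + 2y + s5 = 11
  x, y, s1, s2, s3, s4, s5 ≥ 0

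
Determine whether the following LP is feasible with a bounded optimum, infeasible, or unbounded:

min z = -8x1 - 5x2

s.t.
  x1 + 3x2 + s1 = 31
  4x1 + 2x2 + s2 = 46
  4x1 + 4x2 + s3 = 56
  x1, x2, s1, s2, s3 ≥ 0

Feasible with a bounded optimal solution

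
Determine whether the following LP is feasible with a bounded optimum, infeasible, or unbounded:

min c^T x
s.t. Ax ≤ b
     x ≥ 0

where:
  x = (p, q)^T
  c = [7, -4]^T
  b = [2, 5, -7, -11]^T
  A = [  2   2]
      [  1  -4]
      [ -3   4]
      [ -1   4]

Infeasible (no feasible solution exists)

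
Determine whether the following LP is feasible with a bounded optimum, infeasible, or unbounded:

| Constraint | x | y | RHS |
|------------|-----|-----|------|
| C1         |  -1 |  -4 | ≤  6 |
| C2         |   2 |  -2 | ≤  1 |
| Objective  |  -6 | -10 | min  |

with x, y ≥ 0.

Unbounded (objective can decrease without bound)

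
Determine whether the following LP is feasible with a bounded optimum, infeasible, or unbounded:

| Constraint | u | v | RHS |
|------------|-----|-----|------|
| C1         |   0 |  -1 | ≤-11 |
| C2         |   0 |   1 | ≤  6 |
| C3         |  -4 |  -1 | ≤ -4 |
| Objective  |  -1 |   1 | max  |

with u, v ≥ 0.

Infeasible (no feasible solution exists)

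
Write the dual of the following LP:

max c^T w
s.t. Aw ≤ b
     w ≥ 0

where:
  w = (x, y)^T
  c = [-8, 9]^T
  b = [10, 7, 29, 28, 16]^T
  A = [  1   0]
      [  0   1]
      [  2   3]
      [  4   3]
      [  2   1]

Primal max cᵀx s.t. Ax ≤ b, x ≥ 0  →  Dual min bᵀy s.t. Aᵀy ≥ c, y ≥ 0.

Minimize: z = 10y1 + 7y2 + 29y3 + 28y4 + 16y5

Subject to:
  y1 + 2y3 + 4y4 + 2y5 ≥ -8
  y2 + 3y3 + 3y4 + y5 ≥ 9
  y1, y2, y3, y4, y5 ≥ 0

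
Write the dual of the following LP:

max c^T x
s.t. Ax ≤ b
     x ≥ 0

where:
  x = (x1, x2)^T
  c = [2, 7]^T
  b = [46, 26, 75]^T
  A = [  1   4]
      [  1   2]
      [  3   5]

Primal max cᵀx s.t. Ax ≤ b, x ≥ 0  →  Dual min bᵀy s.t. Aᵀy ≥ c, y ≥ 0.

Minimize: z = 46y1 + 26y2 + 75y3

Subject to:
  y1 + y2 + 3y3 ≥ 2
  4y1 + 2y2 + 5y3 ≥ 7
  y1, y2, y3 ≥ 0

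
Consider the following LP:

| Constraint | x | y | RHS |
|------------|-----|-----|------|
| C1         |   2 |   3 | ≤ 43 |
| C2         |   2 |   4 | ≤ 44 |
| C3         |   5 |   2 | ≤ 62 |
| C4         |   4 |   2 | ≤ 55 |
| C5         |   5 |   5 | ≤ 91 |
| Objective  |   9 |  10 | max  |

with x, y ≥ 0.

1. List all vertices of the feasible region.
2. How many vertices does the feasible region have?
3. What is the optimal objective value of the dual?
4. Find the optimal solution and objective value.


1. (0, 0), (12.4, 0), (10, 6), (0, 11)
2. 4
3. 150
4. x = 10, y = 6, z = 150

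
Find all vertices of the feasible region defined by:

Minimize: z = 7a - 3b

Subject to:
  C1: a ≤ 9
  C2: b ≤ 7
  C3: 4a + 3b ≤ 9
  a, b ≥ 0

(0, 0), (2.25, 0), (0, 3)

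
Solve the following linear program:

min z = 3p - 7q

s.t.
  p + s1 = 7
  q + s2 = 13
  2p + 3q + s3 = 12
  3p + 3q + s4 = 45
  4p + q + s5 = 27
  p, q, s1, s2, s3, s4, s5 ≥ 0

Evaluate the objective at each vertex of the feasible region:
  z(0, 0) = 0
  z(6, 0) = 18
  z(0, 4) = -28  ←
The minimum is at p = 0, q = 4.

p = 0, q = 4, z = -28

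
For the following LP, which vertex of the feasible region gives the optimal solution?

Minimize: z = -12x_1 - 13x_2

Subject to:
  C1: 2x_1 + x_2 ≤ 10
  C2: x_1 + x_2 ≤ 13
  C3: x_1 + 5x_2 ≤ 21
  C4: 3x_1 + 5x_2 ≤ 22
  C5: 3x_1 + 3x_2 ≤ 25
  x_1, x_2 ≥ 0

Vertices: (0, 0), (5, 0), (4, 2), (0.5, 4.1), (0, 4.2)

Evaluate the objective at each vertex of the feasible region:
  z(0, 0) = 0
  z(5, 0) = -60
  z(4, 2) = -74  ←
  z(0.5, 4.1) = -59.3
  z(0, 4.2) = -54.6
The minimum is at x_1 = 4, x_2 = 2.

(4, 2)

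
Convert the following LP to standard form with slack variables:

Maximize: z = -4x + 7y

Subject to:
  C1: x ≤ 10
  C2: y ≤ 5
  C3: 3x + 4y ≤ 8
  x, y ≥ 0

max z = -4x + 7y

s.t.
  x + s1 = 10
  y + s2 = 5
  3x + 4y + s3 = 8
  x, y, s1, s2, s3 ≥ 0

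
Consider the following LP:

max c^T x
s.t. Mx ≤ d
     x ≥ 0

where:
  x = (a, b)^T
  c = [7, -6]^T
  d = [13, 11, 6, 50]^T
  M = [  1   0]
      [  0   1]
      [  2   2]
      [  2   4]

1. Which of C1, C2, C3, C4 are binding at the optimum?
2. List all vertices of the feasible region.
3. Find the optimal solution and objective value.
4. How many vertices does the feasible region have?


1. C3
2. (0, 0), (3, 0), (0, 3)
3. a = 3, b = 0, z = 21
4. 3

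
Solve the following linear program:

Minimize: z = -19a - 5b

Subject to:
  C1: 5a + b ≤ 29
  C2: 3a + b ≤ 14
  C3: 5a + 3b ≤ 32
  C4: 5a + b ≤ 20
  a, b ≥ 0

Evaluate the objective at each vertex of the feasible region:
  z(0, 0) = 0
  z(4, 0) = -76
  z(3, 5) = -82  ←
  z(2.5, 6.5) = -80
  z(0, 10.67) = -53.33
The minimum is at a = 3, b = 5.

a = 3, b = 5, z = -82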